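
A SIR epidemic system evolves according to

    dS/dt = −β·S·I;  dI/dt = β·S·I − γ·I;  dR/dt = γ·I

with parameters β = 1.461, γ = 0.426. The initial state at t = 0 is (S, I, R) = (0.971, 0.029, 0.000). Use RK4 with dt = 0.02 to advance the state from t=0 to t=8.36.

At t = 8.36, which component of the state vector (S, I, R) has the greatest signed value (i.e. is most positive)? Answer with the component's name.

t=0.000: state=(0.971, 0.029, 0.000)
step 1 (dt=0.02): k1=(-0.041, 0.029, 0.012), k2=(-0.042, 0.029, 0.012), k3=(-0.042, 0.029, 0.012), k4=(-0.042, 0.029, 0.013); state += dt/6·(k1+2k2+2k3+k4)
t=0.020: state=(0.970, 0.030, 0.000)
t=0.040: state=(0.969, 0.030, 0.001)
t=0.060: state=(0.968, 0.031, 0.001)
continuing one RK4 step at a time; state shown every 25 steps (Δt=0.5):
t=0.500: state=(0.945, 0.047, 0.008)
t=1.000: state=(0.904, 0.075, 0.021)
t=1.500: state=(0.844, 0.115, 0.041)
t=2.000: state=(0.762, 0.167, 0.071)
t=2.500: state=(0.660, 0.228, 0.113)
t=3.000: state=(0.547, 0.286, 0.167)
t=3.500: state=(0.436, 0.331, 0.233)
t=4.000: state=(0.339, 0.354, 0.307)
t=4.500: state=(0.261, 0.356, 0.383)
t=5.000: state=(0.202, 0.340, 0.457)
t=5.500: state=(0.159, 0.314, 0.527)
t=6.000: state=(0.128, 0.281, 0.590)
t=6.500: state=(0.106, 0.248, 0.647)
t=7.000: state=(0.089, 0.215, 0.696)
t=7.500: state=(0.077, 0.184, 0.738)
t=8.000: state=(0.068, 0.157, 0.775)
t=8.360: state=(0.063, 0.140, 0.797)
compare at T: S=0.063, I=0.140, R=0.797

largest component: R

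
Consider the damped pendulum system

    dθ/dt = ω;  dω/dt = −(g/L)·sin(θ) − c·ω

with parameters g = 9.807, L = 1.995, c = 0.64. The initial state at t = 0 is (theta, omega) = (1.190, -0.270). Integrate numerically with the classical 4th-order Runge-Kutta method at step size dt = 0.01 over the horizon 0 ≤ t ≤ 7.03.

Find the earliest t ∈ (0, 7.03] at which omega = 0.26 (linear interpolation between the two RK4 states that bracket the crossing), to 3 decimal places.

t=0.000: state=(1.190, -0.270)
step 1 (dt=0.01): k1=(-0.270, -4.391), k2=(-0.292, -4.374), k3=(-0.292, -4.374), k4=(-0.314, -4.358); state += dt/6·(k1+2k2+2k3+k4)
t=0.010: state=(1.187, -0.314)
t=0.020: state=(1.184, -0.357)
t=0.030: state=(1.180, -0.400)
continuing one RK4 step at a time; state shown every 25 steps (Δt=0.25):
t=0.250: state=(0.995, -1.246)
t=0.500: state=(0.596, -1.873)
t=0.750: state=(0.103, -1.976)
t=1.000: state=(-0.346, -1.530)
t=1.250: state=(-0.635, -0.751)
t=1.500: state=(-0.717, 0.086)
t=1.550: state=(-0.708, 0.242)
next step: t=1.560: state=(-0.706, 0.272) — omega has crossed 0.26
linear interpolation between t=1.550 (0.24187) and t=1.560 (0.27216) → t≈1.556

t = 1.556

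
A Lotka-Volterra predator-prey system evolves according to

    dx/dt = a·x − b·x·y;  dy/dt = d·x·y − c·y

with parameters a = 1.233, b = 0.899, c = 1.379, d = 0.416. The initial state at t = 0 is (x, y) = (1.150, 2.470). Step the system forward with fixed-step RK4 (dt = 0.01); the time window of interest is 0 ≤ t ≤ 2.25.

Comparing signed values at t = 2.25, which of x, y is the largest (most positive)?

t=0.000: state=(1.150, 2.470)
step 1 (dt=0.01): k1=(-1.136, -2.224), k2=(-1.119, -2.220), k3=(-1.119, -2.220), k4=(-1.102, -2.216); state += dt/6·(k1+2k2+2k3+k4)
t=0.010: state=(1.139, 2.448)
t=0.020: state=(1.128, 2.426)
t=0.030: state=(1.117, 2.404)
continuing one RK4 step at a time; state shown every 10 steps (Δt=0.1):
t=0.100: state=(1.052, 2.252)
t=0.200: state=(0.981, 2.047)
t=0.300: state=(0.931, 1.855)
t=0.400: state=(0.899, 1.679)
t=0.500: state=(0.881, 1.518)
t=0.600: state=(0.875, 1.372)
t=0.700: state=(0.881, 1.239)
t=0.800: state=(0.896, 1.120)
t=0.900: state=(0.921, 1.013)
t=1.000: state=(0.955, 0.918)
t=1.100: state=(0.999, 0.833)
t=1.200: state=(1.052, 0.757)
t=1.300: state=(1.115, 0.690)
t=1.400: state=(1.189, 0.631)
t=1.500: state=(1.274, 0.578)
t=1.600: state=(1.371, 0.532)
t=1.700: state=(1.481, 0.492)
t=1.800: state=(1.606, 0.457)
t=1.900: state=(1.746, 0.427)
t=2.000: state=(1.902, 0.401)
t=2.100: state=(2.078, 0.380)
t=2.200: state=(2.274, 0.362)
t=2.250: state=(2.380, 0.355)
compare at T: x=2.380, y=0.355

largest component: x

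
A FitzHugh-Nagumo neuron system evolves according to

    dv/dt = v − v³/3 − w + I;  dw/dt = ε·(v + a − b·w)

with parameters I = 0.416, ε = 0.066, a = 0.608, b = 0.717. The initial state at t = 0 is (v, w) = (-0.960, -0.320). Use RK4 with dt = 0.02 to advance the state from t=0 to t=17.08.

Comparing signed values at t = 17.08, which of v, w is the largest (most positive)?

t=0.000: state=(-0.960, -0.320)
step 1 (dt=0.02): k1=(0.071, -0.008), k2=(0.071, -0.008), k3=(0.071, -0.008), k4=(0.071, -0.008); state += dt/6·(k1+2k2+2k3+k4)
t=0.020: state=(-0.959, -0.320)
t=0.040: state=(-0.957, -0.320)
t=0.060: state=(-0.956, -0.320)
continuing one RK4 step at a time; state shown every 50 steps (Δt=1):
t=1.000: state=(-0.881, -0.325)
t=2.000: state=(-0.779, -0.325)
t=3.000: state=(-0.631, -0.316)
t=4.000: state=(-0.376, -0.296)
t=5.000: state=(0.183, -0.252)
t=6.000: state=(1.321, -0.154)
t=7.000: state=(1.868, 0.001)
t=8.000: state=(1.868, 0.161)
t=9.000: state=(1.810, 0.312)
t=10.000: state=(1.747, 0.451)
t=11.000: state=(1.681, 0.580)
t=12.000: state=(1.613, 0.698)
t=13.000: state=(1.543, 0.807)
t=14.000: state=(1.468, 0.906)
t=15.000: state=(1.388, 0.995)
t=16.000: state=(1.301, 1.075)
t=17.000: state=(1.202, 1.146)
t=17.080: state=(1.194, 1.151)
compare at T: v=1.194, w=1.151

largest component: v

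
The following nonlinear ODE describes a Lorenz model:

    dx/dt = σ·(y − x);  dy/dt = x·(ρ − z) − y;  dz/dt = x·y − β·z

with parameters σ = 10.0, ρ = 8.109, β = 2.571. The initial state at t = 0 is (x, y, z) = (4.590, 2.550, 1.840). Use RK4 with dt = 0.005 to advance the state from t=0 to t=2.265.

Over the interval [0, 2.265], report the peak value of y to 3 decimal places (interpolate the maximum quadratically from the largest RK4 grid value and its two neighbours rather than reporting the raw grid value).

t=0.000: state=(4.590, 2.550, 1.840)
step 1 (dt=0.005): k1=(-20.400, 26.225, 6.974), k2=(-19.234, 25.760, 7.097), k3=(-19.275, 25.778, 7.098), k4=(-18.147, 25.332, 7.216); state += dt/6·(k1+2k2+2k3+k4)
t=0.005: state=(4.494, 2.679, 1.875)
t=0.010: state=(4.408, 2.803, 1.912)
t=0.015: state=(4.333, 2.924, 1.950)
continuing one RK4 step at a time; state shown every 20 steps (Δt=0.1):
t=0.100: state=(4.100, 4.608, 2.761)
t=0.200: state=(5.009, 6.143, 4.317)
t=0.300: state=(6.080, 6.953, 6.626)
t=0.400: state=(6.515, 6.433, 8.952)
t=0.500: state=(5.922, 4.900, 10.073)
t=0.600: state=(4.722, 3.473, 9.728)
t=0.700: state=(3.616, 2.705, 8.624)
t=0.800: state=(2.935, 2.477, 7.395)
t=0.900: state=(2.668, 2.575, 6.330)
t=1.000: state=(2.716, 2.891, 5.536)
t=1.100: state=(3.000, 3.385, 5.069)
t=1.200: state=(3.471, 4.021, 4.979)
t=1.300: state=(4.074, 4.712, 5.313)
t=1.400: state=(4.700, 5.283, 6.065)
t=1.500: state=(5.173, 5.504, 7.072)
t=1.600: state=(5.314, 5.254, 7.987)
t=1.700: state=(5.072, 4.673, 8.462)
t=1.800: state=(4.589, 4.062, 8.396)
t=1.900: state=(4.088, 3.640, 7.951)
t=2.000: state=(3.727, 3.461, 7.357)
t=2.100: state=(3.560, 3.492, 6.795)
t=2.200: state=(3.580, 3.681, 6.377)
t=2.265: state=(3.675, 3.865, 6.214)
largest grid value and its neighbours: y(0.310)=6.96659, y(0.315)=6.96785, y(0.320)=6.96542
parabola through these three points peaks at t≈0.314 with y≈6.96790

max y = 6.968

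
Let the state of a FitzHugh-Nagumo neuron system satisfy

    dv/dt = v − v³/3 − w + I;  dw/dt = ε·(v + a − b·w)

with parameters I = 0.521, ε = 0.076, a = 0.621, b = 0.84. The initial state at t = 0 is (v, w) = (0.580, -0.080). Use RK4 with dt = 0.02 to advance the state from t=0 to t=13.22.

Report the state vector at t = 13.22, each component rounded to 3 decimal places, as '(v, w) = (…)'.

(v, w) = (0.911, 1.349)

t=0.000: state=(0.580, -0.080)
step 1 (dt=0.02): k1=(1.116, 0.096), k2=(1.122, 0.097), k3=(1.122, 0.097), k4=(1.129, 0.098); state += dt/6·(k1+2k2+2k3+k4)
t=0.020: state=(0.602, -0.078)
t=0.040: state=(0.625, -0.076)
t=0.060: state=(0.648, -0.074)
continuing one RK4 step at a time; state shown every 25 steps (Δt=0.5):
t=0.500: state=(1.179, -0.021)
t=1.000: state=(1.644, 0.056)
t=1.500: state=(1.828, 0.143)
t=2.000: state=(1.862, 0.231)
t=2.500: state=(1.847, 0.317)
t=3.000: state=(1.818, 0.399)
t=3.500: state=(1.785, 0.477)
t=4.000: state=(1.751, 0.551)
t=4.500: state=(1.716, 0.622)
t=5.000: state=(1.681, 0.689)
t=5.500: state=(1.646, 0.753)
t=6.000: state=(1.610, 0.813)
t=6.500: state=(1.573, 0.870)
t=7.000: state=(1.536, 0.924)
t=7.500: state=(1.498, 0.975)
t=8.000: state=(1.459, 1.023)
t=8.500: state=(1.419, 1.068)
t=9.000: state=(1.378, 1.110)
t=9.500: state=(1.336, 1.149)
t=10.000: state=(1.291, 1.185)
t=10.500: state=(1.245, 1.219)
t=11.000: state=(1.195, 1.249)
t=11.500: state=(1.142, 1.277)
t=12.000: state=(1.084, 1.302)
t=12.500: state=(1.020, 1.324)
t=13.000: state=(0.947, 1.342)
t=13.220: state=(0.911, 1.349)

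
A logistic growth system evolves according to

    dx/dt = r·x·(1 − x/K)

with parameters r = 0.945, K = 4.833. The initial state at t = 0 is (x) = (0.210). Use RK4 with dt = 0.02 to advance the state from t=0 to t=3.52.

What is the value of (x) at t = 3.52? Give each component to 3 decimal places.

t=0.000: state=(0.210)
step 1 (dt=0.02): k1=(0.190), k2=(0.191), k3=(0.191), k4=(0.193); state += dt/6·(k1+2k2+2k3+k4)
t=0.020: state=(0.214)
t=0.040: state=(0.218)
t=0.060: state=(0.222)
continuing one RK4 step at a time; state shown every 10 steps (Δt=0.2):
t=0.200: state=(0.251)
t=0.400: state=(0.300)
t=0.600: state=(0.358)
t=0.800: state=(0.426)
t=1.000: state=(0.506)
t=1.200: state=(0.598)
t=1.400: state=(0.704)
t=1.600: state=(0.826)
t=1.800: state=(0.963)
t=2.000: state=(1.117)
t=2.200: state=(1.288)
t=2.400: state=(1.474)
t=2.600: state=(1.674)
t=2.800: state=(1.887)
t=3.000: state=(2.108)
t=3.200: state=(2.335)
t=3.400: state=(2.563)
t=3.520: state=(2.699)

(x) = (2.699)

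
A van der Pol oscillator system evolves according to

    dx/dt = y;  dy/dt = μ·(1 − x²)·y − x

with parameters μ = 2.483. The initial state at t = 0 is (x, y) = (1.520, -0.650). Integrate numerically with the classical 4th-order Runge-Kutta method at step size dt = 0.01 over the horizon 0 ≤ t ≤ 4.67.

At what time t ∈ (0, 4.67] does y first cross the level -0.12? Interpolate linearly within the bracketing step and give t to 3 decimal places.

t=0.000: state=(1.520, -0.650)
step 1 (dt=0.01): k1=(-0.650, 0.595), k2=(-0.647, 0.573), k3=(-0.647, 0.573), k4=(-0.644, 0.551); state += dt/6·(k1+2k2+2k3+k4)
t=0.010: state=(1.514, -0.644)
t=0.020: state=(1.507, -0.639)
t=0.030: state=(1.501, -0.634)
continuing one RK4 step at a time; state shown every 20 steps (Δt=0.2):
t=0.200: state=(1.397, -0.597)
t=0.400: state=(1.276, -0.627)
t=0.600: state=(1.142, -0.716)
t=0.800: state=(0.985, -0.877)
t=1.000: state=(0.783, -1.162)
t=1.200: state=(0.503, -1.696)
t=1.400: state=(0.072, -2.722)
t=1.600: state=(-0.621, -4.195)
t=1.800: state=(-1.470, -3.660)
t=2.000: state=(-1.935, -1.101)
t=2.170: state=(-2.023, -0.122)
next step: t=2.180: state=(-2.024, -0.094) — y has crossed -0.12
linear interpolation between t=2.170 (-0.12235) and t=2.180 (-0.09382) → t≈2.171

t = 2.171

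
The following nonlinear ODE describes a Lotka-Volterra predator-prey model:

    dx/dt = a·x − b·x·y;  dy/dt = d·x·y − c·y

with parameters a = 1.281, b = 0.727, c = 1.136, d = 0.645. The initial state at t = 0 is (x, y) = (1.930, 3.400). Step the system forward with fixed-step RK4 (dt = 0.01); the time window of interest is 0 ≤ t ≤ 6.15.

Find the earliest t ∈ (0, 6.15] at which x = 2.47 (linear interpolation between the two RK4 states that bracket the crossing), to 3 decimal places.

t=0.000: state=(1.930, 3.400)
step 1 (dt=0.01): k1=(-2.298, 0.370), k2=(-2.287, 0.345), k3=(-2.287, 0.345), k4=(-2.276, 0.320); state += dt/6·(k1+2k2+2k3+k4)
t=0.010: state=(1.907, 3.403)
t=0.020: state=(1.884, 3.406)
t=0.030: state=(1.862, 3.409)
continuing one RK4 step at a time; state shown every 20 steps (Δt=0.2):
t=0.200: state=(1.520, 3.380)
t=0.400: state=(1.214, 3.209)
t=0.600: state=(1.002, 2.947)
t=0.800: state=(0.862, 2.647)
t=1.000: state=(0.775, 2.342)
t=1.200: state=(0.727, 2.055)
t=1.400: state=(0.711, 1.796)
t=1.600: state=(0.719, 1.569)
t=1.800: state=(0.750, 1.374)
t=2.000: state=(0.804, 1.210)
t=2.200: state=(0.880, 1.074)
t=2.400: state=(0.980, 0.965)
t=2.600: state=(1.108, 0.879)
t=2.800: state=(1.266, 0.816)
t=3.000: state=(1.457, 0.775)
t=3.200: state=(1.685, 0.756)
t=3.400: state=(1.950, 0.761)
t=3.600: state=(2.251, 0.795)
t=3.730: state=(2.462, 0.836)
next step: t=3.740: state=(2.479, 0.839) — x has crossed 2.47
linear interpolation between t=3.730 (2.46207) and t=3.740 (2.47867) → t≈3.735

t = 3.735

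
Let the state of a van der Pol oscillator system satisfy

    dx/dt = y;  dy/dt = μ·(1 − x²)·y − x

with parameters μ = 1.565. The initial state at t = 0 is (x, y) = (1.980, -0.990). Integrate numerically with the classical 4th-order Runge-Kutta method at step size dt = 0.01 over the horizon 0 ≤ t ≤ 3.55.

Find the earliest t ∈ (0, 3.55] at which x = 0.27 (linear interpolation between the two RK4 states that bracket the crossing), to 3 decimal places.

t=0.000: state=(1.980, -0.990)
step 1 (dt=0.01): k1=(-0.990, 2.545), k2=(-0.977, 2.462), k3=(-0.978, 2.464), k4=(-0.965, 2.384); state += dt/6·(k1+2k2+2k3+k4)
t=0.010: state=(1.970, -0.965)
t=0.020: state=(1.961, -0.942)
t=0.030: state=(1.951, -0.921)
continuing one RK4 step at a time; state shown every 20 steps (Δt=0.2):
t=0.200: state=(1.817, -0.703)
t=0.400: state=(1.686, -0.628)
t=0.600: state=(1.560, -0.632)
t=0.800: state=(1.430, -0.679)
t=1.000: state=(1.286, -0.761)
t=1.200: state=(1.123, -0.886)
t=1.400: state=(0.928, -1.075)
t=1.600: state=(0.686, -1.368)
t=1.800: state=(0.369, -1.828)
t=1.850: state=(0.274, -1.978)
next step: t=1.860: state=(0.254, -2.009) — x has crossed 0.27
linear interpolation between t=1.850 (0.27427) and t=1.860 (0.25433) → t≈1.852

t = 1.852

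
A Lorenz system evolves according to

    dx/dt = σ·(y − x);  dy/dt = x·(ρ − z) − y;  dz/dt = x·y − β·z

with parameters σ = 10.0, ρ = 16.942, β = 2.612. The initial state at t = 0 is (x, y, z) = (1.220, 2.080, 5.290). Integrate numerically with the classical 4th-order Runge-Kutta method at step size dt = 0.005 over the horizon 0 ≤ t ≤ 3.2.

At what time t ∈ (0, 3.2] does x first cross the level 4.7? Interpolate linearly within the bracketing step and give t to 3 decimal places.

t=0.000: state=(1.220, 2.080, 5.290)
step 1 (dt=0.005): k1=(8.600, 12.135, -11.280), k2=(8.688, 12.391, -11.124), k3=(8.693, 12.392, -11.124), k4=(8.785, 12.650, -10.966); state += dt/6·(k1+2k2+2k3+k4)
t=0.005: state=(1.263, 2.142, 5.234)
t=0.010: state=(1.308, 2.207, 5.180)
t=0.015: state=(1.353, 2.274, 5.128)
continuing one RK4 step at a time; state shown every 40 steps (Δt=0.2):
t=0.200: state=(4.522, 7.417, 5.206)
t=0.205: state=(4.669, 7.648, 5.311)
next step: t=0.210: state=(4.820, 7.884, 5.425) — x has crossed 4.7
linear interpolation between t=0.205 (4.66865) and t=0.210 (4.81974) → t≈0.206

t = 0.206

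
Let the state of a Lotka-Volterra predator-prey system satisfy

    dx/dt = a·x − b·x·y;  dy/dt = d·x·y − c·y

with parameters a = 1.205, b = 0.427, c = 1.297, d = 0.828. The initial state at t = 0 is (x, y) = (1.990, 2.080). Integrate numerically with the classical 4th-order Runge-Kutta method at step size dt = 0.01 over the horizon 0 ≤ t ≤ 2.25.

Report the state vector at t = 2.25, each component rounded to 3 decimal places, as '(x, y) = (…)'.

(x, y) = (1.210, 3.727)

t=0.000: state=(1.990, 2.080)
step 1 (dt=0.01): k1=(0.631, 0.729), k2=(0.628, 0.736), k3=(0.628, 0.736), k4=(0.626, 0.743); state += dt/6·(k1+2k2+2k3+k4)
t=0.010: state=(1.996, 2.087)
t=0.020: state=(2.003, 2.095)
t=0.030: state=(2.009, 2.102)
continuing one RK4 step at a time; state shown every 10 steps (Δt=0.1):
t=0.100: state=(2.051, 2.160)
t=0.200: state=(2.105, 2.253)
t=0.300: state=(2.152, 2.361)
t=0.400: state=(2.190, 2.482)
t=0.500: state=(2.215, 2.617)
t=0.600: state=(2.228, 2.763)
t=0.700: state=(2.226, 2.918)
t=0.800: state=(2.209, 3.080)
t=0.900: state=(2.178, 3.245)
t=1.000: state=(2.131, 3.407)
t=1.100: state=(2.072, 3.562)
t=1.200: state=(2.001, 3.703)
t=1.300: state=(1.922, 3.827)
t=1.400: state=(1.837, 3.927)
t=1.500: state=(1.749, 4.002)
t=1.600: state=(1.662, 4.048)
t=1.700: state=(1.576, 4.066)
t=1.800: state=(1.495, 4.055)
t=1.900: state=(1.419, 4.018)
t=2.000: state=(1.350, 3.958)
t=2.100: state=(1.288, 3.878)
t=2.200: state=(1.234, 3.781)
t=2.250: state=(1.210, 3.727)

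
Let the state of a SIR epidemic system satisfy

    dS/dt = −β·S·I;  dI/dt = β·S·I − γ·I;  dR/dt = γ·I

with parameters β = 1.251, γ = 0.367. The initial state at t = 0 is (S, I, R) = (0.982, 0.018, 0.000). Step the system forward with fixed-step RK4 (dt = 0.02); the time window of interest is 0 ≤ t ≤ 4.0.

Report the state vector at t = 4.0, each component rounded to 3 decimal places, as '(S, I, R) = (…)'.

t=0.000: state=(0.982, 0.018, 0.000)
step 1 (dt=0.02): k1=(-0.022, 0.016, 0.007), k2=(-0.022, 0.016, 0.007), k3=(-0.022, 0.016, 0.007), k4=(-0.022, 0.016, 0.007); state += dt/6·(k1+2k2+2k3+k4)
t=0.020: state=(0.982, 0.018, 0.000)
t=0.040: state=(0.981, 0.019, 0.000)
t=0.060: state=(0.981, 0.019, 0.000)
continuing one RK4 step at a time; state shown every 10 steps (Δt=0.2):
t=0.200: state=(0.977, 0.021, 0.001)
t=0.400: state=(0.972, 0.025, 0.003)
t=0.600: state=(0.965, 0.030, 0.005)
t=0.800: state=(0.957, 0.035, 0.008)
t=1.000: state=(0.948, 0.042, 0.010)
t=1.200: state=(0.937, 0.049, 0.014)
t=1.400: state=(0.925, 0.058, 0.018)
t=1.600: state=(0.910, 0.067, 0.022)
t=1.800: state=(0.894, 0.079, 0.028)
t=2.000: state=(0.875, 0.091, 0.034)
t=2.200: state=(0.854, 0.105, 0.041)
t=2.400: state=(0.830, 0.121, 0.049)
t=2.600: state=(0.804, 0.137, 0.059)
t=2.800: state=(0.775, 0.156, 0.069)
t=3.000: state=(0.744, 0.175, 0.082)
t=3.200: state=(0.710, 0.195, 0.095)
t=3.400: state=(0.674, 0.215, 0.110)
t=3.600: state=(0.637, 0.236, 0.127)
t=3.800: state=(0.599, 0.256, 0.145)
t=4.000: state=(0.561, 0.275, 0.164)

(S, I, R) = (0.561, 0.275, 0.164)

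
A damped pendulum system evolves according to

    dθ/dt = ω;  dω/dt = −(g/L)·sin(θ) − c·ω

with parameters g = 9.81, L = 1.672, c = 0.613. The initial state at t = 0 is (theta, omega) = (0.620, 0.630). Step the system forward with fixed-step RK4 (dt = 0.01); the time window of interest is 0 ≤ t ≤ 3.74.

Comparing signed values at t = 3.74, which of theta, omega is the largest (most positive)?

largest component: theta

t=0.000: state=(0.620, 0.630)
step 1 (dt=0.01): k1=(0.630, -3.795), k2=(0.611, -3.799), k3=(0.611, -3.798), k4=(0.592, -3.801); state += dt/6·(k1+2k2+2k3+k4)
t=0.010: state=(0.626, 0.592)
t=0.020: state=(0.632, 0.554)
t=0.030: state=(0.637, 0.516)
continuing one RK4 step at a time; state shown every 20 steps (Δt=0.2):
t=0.200: state=(0.670, -0.118)
t=0.400: state=(0.580, -0.759)
t=0.600: state=(0.381, -1.186)
t=0.800: state=(0.125, -1.325)
t=1.000: state=(-0.129, -1.164)
t=1.200: state=(-0.325, -0.772)
t=1.400: state=(-0.430, -0.266)
t=1.600: state=(-0.432, 0.234)
t=1.800: state=(-0.343, 0.630)
t=2.000: state=(-0.192, 0.852)
t=2.200: state=(-0.017, 0.866)
t=2.400: state=(0.142, 0.692)
t=2.600: state=(0.252, 0.390)
t=2.800: state=(0.295, 0.040)
t=3.000: state=(0.270, -0.278)
t=3.200: state=(0.190, -0.500)
t=3.400: state=(0.079, -0.591)
t=3.600: state=(-0.037, -0.544)
t=3.740: state=(-0.106, -0.441)
compare at T: theta=-0.106, omega=-0.441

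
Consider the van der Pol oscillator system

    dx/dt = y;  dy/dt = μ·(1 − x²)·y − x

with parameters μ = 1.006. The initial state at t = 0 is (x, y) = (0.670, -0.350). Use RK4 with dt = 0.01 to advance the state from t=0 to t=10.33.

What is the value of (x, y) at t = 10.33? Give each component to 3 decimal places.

t=0.000: state=(0.670, -0.350)
step 1 (dt=0.01): k1=(-0.350, -0.864), k2=(-0.354, -0.866), k3=(-0.354, -0.866), k4=(-0.359, -0.867); state += dt/6·(k1+2k2+2k3+k4)
t=0.010: state=(0.666, -0.359)
t=0.020: state=(0.663, -0.367)
t=0.030: state=(0.659, -0.376)
continuing one RK4 step at a time; state shown every 50 steps (Δt=0.5):
t=0.500: state=(0.379, -0.832)
t=1.000: state=(-0.186, -1.441)
t=1.500: state=(-1.002, -1.635)
t=2.000: state=(-1.581, -0.560)
t=2.500: state=(-1.615, 0.310)
t=3.000: state=(-1.346, 0.735)
t=3.500: state=(-0.876, 1.180)
t=4.000: state=(-0.104, 1.994)
t=4.500: state=(1.102, 2.521)
t=5.000: state=(1.923, 0.611)
t=5.500: state=(1.925, -0.377)
t=6.000: state=(1.654, -0.675)
t=6.500: state=(1.252, -0.952)
t=7.000: state=(0.662, -1.474)
t=7.500: state=(-0.306, -2.451)
t=8.000: state=(-1.559, -1.975)
t=8.500: state=(-2.007, -0.051)
t=9.000: state=(-1.859, 0.518)
t=9.500: state=(-1.538, 0.760)
t=10.000: state=(-1.084, 1.087)
t=10.330: state=(-0.668, 1.471)

(x, y) = (-0.668, 1.471)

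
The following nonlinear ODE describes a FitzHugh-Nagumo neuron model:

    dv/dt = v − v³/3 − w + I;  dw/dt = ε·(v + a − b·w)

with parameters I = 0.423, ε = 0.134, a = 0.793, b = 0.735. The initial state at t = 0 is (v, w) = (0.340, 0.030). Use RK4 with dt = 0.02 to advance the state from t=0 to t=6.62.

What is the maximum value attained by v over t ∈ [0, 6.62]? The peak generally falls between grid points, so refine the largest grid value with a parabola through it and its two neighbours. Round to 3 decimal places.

t=0.000: state=(0.340, 0.030)
step 1 (dt=0.02): k1=(0.720, 0.149), k2=(0.725, 0.150), k3=(0.725, 0.150), k4=(0.730, 0.151); state += dt/6·(k1+2k2+2k3+k4)
t=0.020: state=(0.354, 0.033)
t=0.040: state=(0.369, 0.036)
t=0.060: state=(0.384, 0.039)
continuing one RK4 step at a time; state shown every 25 steps (Δt=0.5):
t=0.500: state=(0.756, 0.116)
t=1.000: state=(1.207, 0.227)
t=1.500: state=(1.519, 0.358)
t=2.000: state=(1.639, 0.497)
t=2.500: state=(1.646, 0.632)
t=3.000: state=(1.604, 0.760)
t=3.500: state=(1.542, 0.879)
t=4.000: state=(1.470, 0.987)
t=4.500: state=(1.390, 1.085)
t=5.000: state=(1.303, 1.172)
t=5.500: state=(1.206, 1.250)
t=6.000: state=(1.096, 1.317)
t=6.500: state=(0.966, 1.373)
t=6.620: state=(0.931, 1.385)
largest grid value and its neighbours: v(2.260)=1.65167, v(2.280)=1.65171, v(2.300)=1.65164
parabola through these three points peaks at t≈2.277 with v≈1.65171

max v = 1.652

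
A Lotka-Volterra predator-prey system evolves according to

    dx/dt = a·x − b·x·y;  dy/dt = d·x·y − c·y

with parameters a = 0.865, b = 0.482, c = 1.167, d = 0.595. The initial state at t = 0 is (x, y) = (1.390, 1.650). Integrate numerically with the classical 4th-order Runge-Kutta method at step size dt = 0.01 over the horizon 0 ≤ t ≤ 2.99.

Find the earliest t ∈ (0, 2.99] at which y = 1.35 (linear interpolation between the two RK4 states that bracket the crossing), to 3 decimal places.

t=0.000: state=(1.390, 1.650)
step 1 (dt=0.01): k1=(0.097, -0.561), k2=(0.099, -0.559), k3=(0.099, -0.559), k4=(0.101, -0.558); state += dt/6·(k1+2k2+2k3+k4)
t=0.010: state=(1.391, 1.644)
t=0.020: state=(1.392, 1.639)
t=0.030: state=(1.393, 1.633)
continuing one RK4 step at a time; state shown every 10 steps (Δt=0.1):
t=0.100: state=(1.402, 1.595)
t=0.200: state=(1.417, 1.544)
t=0.300: state=(1.436, 1.495)
t=0.400: state=(1.458, 1.450)
t=0.500: state=(1.484, 1.409)
t=0.600: state=(1.513, 1.370)
t=0.650: state=(1.529, 1.353)
next step: t=0.660: state=(1.533, 1.349) — y has crossed 1.35
linear interpolation between t=0.650 (1.35251) and t=0.660 (1.34905) → t≈0.657

t = 0.657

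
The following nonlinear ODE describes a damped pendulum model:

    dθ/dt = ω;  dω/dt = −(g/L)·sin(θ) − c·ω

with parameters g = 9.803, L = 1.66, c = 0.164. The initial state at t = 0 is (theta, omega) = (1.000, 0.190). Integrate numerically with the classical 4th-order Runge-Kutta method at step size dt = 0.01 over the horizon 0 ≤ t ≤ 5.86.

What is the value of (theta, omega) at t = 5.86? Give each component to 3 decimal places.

(theta, omega) = (0.348, -1.228)

t=0.000: state=(1.000, 0.190)
step 1 (dt=0.01): k1=(0.190, -5.000), k2=(0.165, -4.999), k3=(0.165, -4.999), k4=(0.140, -4.997); state += dt/6·(k1+2k2+2k3+k4)
t=0.010: state=(1.002, 0.140)
t=0.020: state=(1.003, 0.090)
t=0.030: state=(1.003, 0.040)
continuing one RK4 step at a time; state shown every 20 steps (Δt=0.2):
t=0.200: state=(0.939, -0.785)
t=0.400: state=(0.696, -1.615)
t=0.600: state=(0.314, -2.129)
t=0.800: state=(-0.124, -2.170)
t=1.000: state=(-0.521, -1.724)
t=1.200: state=(-0.792, -0.949)
t=1.400: state=(-0.892, -0.041)
t=1.600: state=(-0.810, 0.845)
t=1.800: state=(-0.565, 1.563)
t=2.000: state=(-0.206, 1.953)
t=2.200: state=(0.187, 1.899)
t=2.400: state=(0.525, 1.426)
t=2.600: state=(0.739, 0.683)
t=2.800: state=(0.792, -0.156)
t=3.000: state=(0.680, -0.941)
t=3.200: state=(0.428, -1.530)
t=3.400: state=(0.091, -1.781)
t=3.600: state=(-0.257, -1.624)
t=3.800: state=(-0.535, -1.115)
t=4.000: state=(-0.689, -0.400)
t=4.200: state=(-0.692, 0.364)
t=4.400: state=(-0.549, 1.037)
t=4.600: state=(-0.292, 1.484)
t=4.800: state=(0.022, 1.593)
t=5.000: state=(0.321, 1.339)
t=5.200: state=(0.538, 0.803)
t=5.400: state=(0.632, 0.124)
t=5.600: state=(0.588, -0.557)
t=5.800: state=(0.418, -1.107)
t=5.860: state=(0.348, -1.228)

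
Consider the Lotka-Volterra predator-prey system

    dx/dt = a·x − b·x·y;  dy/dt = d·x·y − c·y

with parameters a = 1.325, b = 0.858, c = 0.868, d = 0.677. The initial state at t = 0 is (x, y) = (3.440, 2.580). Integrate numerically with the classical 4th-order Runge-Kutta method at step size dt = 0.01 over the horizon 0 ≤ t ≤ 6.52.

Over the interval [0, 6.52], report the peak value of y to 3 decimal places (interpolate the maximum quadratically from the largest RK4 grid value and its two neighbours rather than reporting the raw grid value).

t=0.000: state=(3.440, 2.580)
step 1 (dt=0.01): k1=(-3.057, 3.769), k2=(-3.099, 3.770), k3=(-3.099, 3.769), k4=(-3.140, 3.769); state += dt/6·(k1+2k2+2k3+k4)
t=0.010: state=(3.409, 2.618)
t=0.020: state=(3.377, 2.655)
t=0.030: state=(3.345, 2.693)
continuing one RK4 step at a time; state shown every 25 steps (Δt=0.25):
t=0.250: state=(2.500, 3.446)
t=0.500: state=(1.569, 3.900)
t=0.750: state=(0.943, 3.865)
t=1.000: state=(0.592, 3.532)
t=1.250: state=(0.405, 3.088)
t=1.500: state=(0.305, 2.637)
t=1.750: state=(0.253, 2.225)
t=2.000: state=(0.227, 1.864)
t=2.250: state=(0.219, 1.558)
t=2.500: state=(0.225, 1.302)
t=2.750: state=(0.243, 1.090)
t=3.000: state=(0.273, 0.916)
t=3.250: state=(0.317, 0.775)
t=3.500: state=(0.379, 0.662)
t=3.750: state=(0.462, 0.572)
t=4.000: state=(0.574, 0.502)
t=4.250: state=(0.722, 0.451)
t=4.500: state=(0.916, 0.416)
t=4.750: state=(1.169, 0.400)
t=5.000: state=(1.495, 0.402)
t=5.250: state=(1.905, 0.431)
t=5.500: state=(2.403, 0.499)
t=5.750: state=(2.969, 0.633)
t=6.000: state=(3.523, 0.884)
t=6.250: state=(3.885, 1.337)
t=6.500: state=(3.772, 2.075)
t=6.520: state=(3.735, 2.146)
largest grid value and its neighbours: y(0.590)=3.93651, y(0.600)=3.93677, y(0.610)=3.93634
parabola through these three points peaks at t≈0.599 with y≈3.93678

max y = 3.937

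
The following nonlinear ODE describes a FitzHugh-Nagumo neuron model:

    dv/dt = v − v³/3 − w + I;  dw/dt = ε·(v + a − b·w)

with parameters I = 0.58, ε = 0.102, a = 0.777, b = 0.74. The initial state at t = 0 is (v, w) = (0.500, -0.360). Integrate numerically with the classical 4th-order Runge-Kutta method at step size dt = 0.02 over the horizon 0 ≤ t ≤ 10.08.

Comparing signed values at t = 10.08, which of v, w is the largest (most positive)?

largest component: w

t=0.000: state=(0.500, -0.360)
step 1 (dt=0.02): k1=(1.398, 0.157), k2=(1.407, 0.159), k3=(1.407, 0.159), k4=(1.416, 0.160); state += dt/6·(k1+2k2+2k3+k4)
t=0.020: state=(0.528, -0.357)
t=0.040: state=(0.557, -0.354)
t=0.060: state=(0.585, -0.350)
continuing one RK4 step at a time; state shown every 25 steps (Δt=0.5):
t=0.500: state=(1.252, -0.264)
t=1.000: state=(1.779, -0.138)
t=1.500: state=(1.935, 0.000)
t=2.000: state=(1.939, 0.137)
t=2.500: state=(1.904, 0.267)
t=3.000: state=(1.859, 0.390)
t=3.500: state=(1.812, 0.506)
t=4.000: state=(1.763, 0.616)
t=4.500: state=(1.713, 0.719)
t=5.000: state=(1.662, 0.816)
t=5.500: state=(1.609, 0.906)
t=6.000: state=(1.555, 0.991)
t=6.500: state=(1.500, 1.069)
t=7.000: state=(1.441, 1.142)
t=7.500: state=(1.380, 1.209)
t=8.000: state=(1.315, 1.271)
t=8.500: state=(1.246, 1.327)
t=9.000: state=(1.169, 1.377)
t=9.500: state=(1.084, 1.421)
t=10.000: state=(0.986, 1.459)
t=10.080: state=(0.968, 1.465)
compare at T: v=0.968, w=1.465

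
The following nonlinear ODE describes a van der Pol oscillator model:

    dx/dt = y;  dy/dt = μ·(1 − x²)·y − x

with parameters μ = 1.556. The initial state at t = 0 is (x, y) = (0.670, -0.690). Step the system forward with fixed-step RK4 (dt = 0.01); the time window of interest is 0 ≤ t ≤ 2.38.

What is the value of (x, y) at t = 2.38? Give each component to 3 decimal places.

t=0.000: state=(0.670, -0.690)
step 1 (dt=0.01): k1=(-0.690, -1.262), k2=(-0.696, -1.269), k3=(-0.696, -1.269), k4=(-0.703, -1.276); state += dt/6·(k1+2k2+2k3+k4)
t=0.010: state=(0.663, -0.703)
t=0.020: state=(0.656, -0.716)
t=0.030: state=(0.649, -0.728)
continuing one RK4 step at a time; state shown every 10 steps (Δt=0.1):
t=0.100: state=(0.594, -0.824)
t=0.200: state=(0.505, -0.976)
t=0.300: state=(0.398, -1.153)
t=0.400: state=(0.273, -1.360)
t=0.500: state=(0.125, -1.600)
t=0.600: state=(-0.048, -1.873)
t=0.700: state=(-0.250, -2.164)
t=0.800: state=(-0.480, -2.437)
t=0.900: state=(-0.735, -2.624)
t=1.000: state=(-0.999, -2.637)
t=1.100: state=(-1.254, -2.415)
t=1.200: state=(-1.475, -1.980)
t=1.300: state=(-1.647, -1.440)
t=1.400: state=(-1.764, -0.920)
t=1.500: state=(-1.834, -0.497)
t=1.600: state=(-1.867, -0.186)
t=1.700: state=(-1.874, 0.029)
t=1.800: state=(-1.864, 0.175)
t=1.900: state=(-1.841, 0.274)
t=2.000: state=(-1.810, 0.344)
t=2.100: state=(-1.773, 0.396)
t=2.200: state=(-1.731, 0.437)
t=2.300: state=(-1.686, 0.472)
t=2.380: state=(-1.647, 0.498)

(x, y) = (-1.647, 0.498)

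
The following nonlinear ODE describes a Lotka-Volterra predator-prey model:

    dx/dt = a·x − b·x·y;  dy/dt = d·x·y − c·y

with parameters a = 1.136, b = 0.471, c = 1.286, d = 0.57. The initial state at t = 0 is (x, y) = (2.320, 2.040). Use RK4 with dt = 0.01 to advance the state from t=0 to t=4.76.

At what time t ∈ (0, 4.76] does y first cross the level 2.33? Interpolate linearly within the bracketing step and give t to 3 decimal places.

t = 0.981

t=0.000: state=(2.320, 2.040)
step 1 (dt=0.01): k1=(0.406, 0.074), k2=(0.406, 0.077), k3=(0.406, 0.077), k4=(0.406, 0.079); state += dt/6·(k1+2k2+2k3+k4)
t=0.010: state=(2.324, 2.041)
t=0.020: state=(2.328, 2.042)
t=0.030: state=(2.332, 2.042)
continuing one RK4 step at a time; state shown every 20 steps (Δt=0.2):
t=0.200: state=(2.400, 2.064)
t=0.400: state=(2.475, 2.108)
t=0.600: state=(2.540, 2.169)
t=0.800: state=(2.590, 2.248)
t=0.980: state=(2.617, 2.329)
next step: t=0.990: state=(2.618, 2.334) — y has crossed 2.33
linear interpolation between t=0.980 (2.32949) and t=0.990 (2.33429) → t≈0.981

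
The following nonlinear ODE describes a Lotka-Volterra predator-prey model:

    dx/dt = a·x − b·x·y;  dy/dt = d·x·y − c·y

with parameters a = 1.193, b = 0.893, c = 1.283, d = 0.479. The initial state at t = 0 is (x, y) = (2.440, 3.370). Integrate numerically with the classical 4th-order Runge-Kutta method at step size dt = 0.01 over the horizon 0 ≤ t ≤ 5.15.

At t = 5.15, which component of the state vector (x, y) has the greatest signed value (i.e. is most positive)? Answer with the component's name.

t=0.000: state=(2.440, 3.370)
step 1 (dt=0.01): k1=(-4.432, -0.385), k2=(-4.388, -0.421), k3=(-4.388, -0.420), k4=(-4.343, -0.455); state += dt/6·(k1+2k2+2k3+k4)
t=0.010: state=(2.396, 3.366)
t=0.020: state=(2.353, 3.361)
t=0.030: state=(2.311, 3.355)
continuing one RK4 step at a time; state shown every 20 steps (Δt=0.2):
t=0.200: state=(1.721, 3.174)
t=0.400: state=(1.277, 2.830)
t=0.600: state=(1.012, 2.440)
t=0.800: state=(0.860, 2.064)
t=1.000: state=(0.779, 1.726)
t=1.200: state=(0.746, 1.436)
t=1.400: state=(0.749, 1.193)
t=1.600: state=(0.783, 0.993)
t=1.800: state=(0.845, 0.831)
t=2.000: state=(0.936, 0.700)
t=2.200: state=(1.059, 0.595)
t=2.400: state=(1.217, 0.514)
t=2.600: state=(1.418, 0.451)
t=2.800: state=(1.669, 0.404)
t=3.000: state=(1.977, 0.372)
t=3.200: state=(2.353, 0.354)
t=3.400: state=(2.805, 0.350)
t=3.600: state=(3.342, 0.364)
t=3.800: state=(3.965, 0.399)
t=4.000: state=(4.661, 0.466)
t=4.200: state=(5.393, 0.584)
t=4.400: state=(6.068, 0.783)
t=4.600: state=(6.520, 1.110)
t=4.800: state=(6.509, 1.611)
t=5.000: state=(5.854, 2.265)
t=5.150: state=(4.996, 2.763)
compare at T: x=4.996, y=2.763

largest component: x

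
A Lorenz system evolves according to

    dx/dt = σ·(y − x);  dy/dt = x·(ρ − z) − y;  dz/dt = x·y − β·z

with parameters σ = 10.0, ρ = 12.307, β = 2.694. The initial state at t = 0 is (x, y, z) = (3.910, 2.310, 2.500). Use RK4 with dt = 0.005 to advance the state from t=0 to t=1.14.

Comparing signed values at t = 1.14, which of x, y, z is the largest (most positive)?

largest component: z

t=0.000: state=(3.910, 2.310, 2.500)
step 1 (dt=0.005): k1=(-16.000, 36.035, 2.297), k2=(-14.699, 35.531, 2.538), k3=(-14.744, 35.562, 2.539), k4=(-13.485, 35.086, 2.775); state += dt/6·(k1+2k2+2k3+k4)
t=0.005: state=(3.836, 2.488, 2.513)
t=0.010: state=(3.775, 2.661, 2.528)
t=0.015: state=(3.725, 2.830, 2.545)
continuing one RK4 step at a time; state shown every 10 steps (Δt=0.05):
t=0.050: state=(3.637, 3.947, 2.730)
t=0.100: state=(4.088, 5.495, 3.236)
t=0.150: state=(4.985, 7.125, 4.169)
t=0.200: state=(6.183, 8.783, 5.733)
t=0.250: state=(7.517, 10.166, 8.078)
t=0.300: state=(8.719, 10.748, 11.091)
t=0.350: state=(9.414, 10.049, 14.180)
t=0.400: state=(9.286, 8.130, 16.426)
t=0.450: state=(8.319, 5.729, 17.224)
t=0.500: state=(6.844, 3.688, 16.709)
t=0.550: state=(5.299, 2.377, 15.447)
t=0.600: state=(3.991, 1.717, 13.933)
t=0.650: state=(3.036, 1.481, 12.433)
t=0.700: state=(2.419, 1.482, 11.051)
t=0.750: state=(2.075, 1.613, 9.818)
t=0.800: state=(1.937, 1.829, 8.741)
t=0.850: state=(1.954, 2.122, 7.818)
t=0.900: state=(2.098, 2.500, 7.051)
t=0.950: state=(2.355, 2.981, 6.447)
t=1.000: state=(2.726, 3.589, 6.024)
t=1.050: state=(3.221, 4.341, 5.816)
t=1.100: state=(3.849, 5.244, 5.877)
t=1.140: state=(4.451, 6.062, 6.167)
compare at T: x=4.451, y=6.062, z=6.167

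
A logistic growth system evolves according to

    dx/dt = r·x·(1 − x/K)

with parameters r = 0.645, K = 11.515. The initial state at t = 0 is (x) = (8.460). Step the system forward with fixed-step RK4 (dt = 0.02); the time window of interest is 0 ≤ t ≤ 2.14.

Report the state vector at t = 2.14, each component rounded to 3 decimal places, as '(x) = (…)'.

t=0.000: state=(8.460)
step 1 (dt=0.02): k1=(1.448), k2=(1.443), k3=(1.443), k4=(1.439); state += dt/6·(k1+2k2+2k3+k4)
t=0.020: state=(8.489)
t=0.040: state=(8.518)
t=0.060: state=(8.546)
continuing one RK4 step at a time; state shown every 5 steps (Δt=0.1):
t=0.100: state=(8.603)
t=0.200: state=(8.741)
t=0.300: state=(8.874)
t=0.400: state=(9.003)
t=0.500: state=(9.128)
t=0.600: state=(9.247)
t=0.700: state=(9.362)
t=0.800: state=(9.473)
t=0.900: state=(9.579)
t=1.000: state=(9.681)
t=1.100: state=(9.778)
t=1.200: state=(9.871)
t=1.300: state=(9.960)
t=1.400: state=(10.045)
t=1.500: state=(10.125)
t=1.600: state=(10.202)
t=1.700: state=(10.276)
t=1.800: state=(10.345)
t=1.900: state=(10.411)
t=2.000: state=(10.474)
t=2.100: state=(10.533)
t=2.140: state=(10.556)

(x) = (10.556)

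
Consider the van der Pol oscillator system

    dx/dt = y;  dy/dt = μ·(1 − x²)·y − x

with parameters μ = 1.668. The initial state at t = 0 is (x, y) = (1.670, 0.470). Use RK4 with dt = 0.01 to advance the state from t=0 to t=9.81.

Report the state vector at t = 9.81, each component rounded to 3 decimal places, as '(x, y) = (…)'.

(x, y) = (-0.945, -3.418)

t=0.000: state=(1.670, 0.470)
step 1 (dt=0.01): k1=(0.470, -3.072), k2=(0.455, -3.035), k3=(0.455, -3.035), k4=(0.440, -2.998); state += dt/6·(k1+2k2+2k3+k4)
t=0.010: state=(1.675, 0.440)
t=0.020: state=(1.679, 0.410)
t=0.030: state=(1.683, 0.381)
continuing one RK4 step at a time; state shown every 50 steps (Δt=0.5):
t=0.500: state=(1.655, -0.332)
t=1.000: state=(1.423, -0.576)
t=1.500: state=(1.069, -0.873)
t=2.000: state=(0.475, -1.646)
t=2.500: state=(-0.782, -3.379)
t=3.000: state=(-1.955, -0.698)
t=3.500: state=(-1.958, 0.312)
t=4.000: state=(-1.763, 0.445)
t=4.500: state=(-1.513, 0.563)
t=5.000: state=(-1.183, 0.786)
t=5.500: state=(-0.672, 1.362)
t=6.000: state=(0.366, 3.009)
t=6.500: state=(1.817, 1.541)
t=7.000: state=(1.995, -0.229)
t=7.500: state=(1.821, -0.419)
t=8.000: state=(1.586, -0.526)
t=8.500: state=(1.283, -0.708)
t=9.000: state=(0.838, -1.142)
t=9.500: state=(-0.002, -2.452)
t=9.810: state=(-0.945, -3.418)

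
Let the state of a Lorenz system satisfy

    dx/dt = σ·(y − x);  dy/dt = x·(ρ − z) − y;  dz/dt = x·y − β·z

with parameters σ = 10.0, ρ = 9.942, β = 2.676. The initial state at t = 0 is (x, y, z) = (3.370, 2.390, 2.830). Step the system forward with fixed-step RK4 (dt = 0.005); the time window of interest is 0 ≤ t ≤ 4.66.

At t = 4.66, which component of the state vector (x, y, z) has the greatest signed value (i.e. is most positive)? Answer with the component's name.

t=0.000: state=(3.370, 2.390, 2.830)
step 1 (dt=0.005): k1=(-9.800, 21.577, 0.481), k2=(-9.016, 21.345, 0.600), k3=(-9.041, 21.359, 0.602), k4=(-8.280, 21.139, 0.720); state += dt/6·(k1+2k2+2k3+k4)
t=0.005: state=(3.325, 2.497, 2.833)
t=0.010: state=(3.287, 2.601, 2.837)
t=0.015: state=(3.256, 2.704, 2.843)
continuing one RK4 step at a time; state shown every 40 steps (Δt=0.2):
t=0.200: state=(4.757, 6.347, 4.361)
t=0.400: state=(7.577, 8.048, 10.489)
t=0.600: state=(5.525, 3.703, 12.360)
t=0.800: state=(2.979, 2.399, 8.916)
t=1.000: state=(2.851, 3.200, 6.388)
t=1.200: state=(4.169, 5.097, 6.009)
t=1.400: state=(6.060, 6.766, 8.561)
t=1.600: state=(6.032, 5.313, 11.075)
t=1.800: state=(4.329, 3.640, 9.868)
t=2.000: state=(3.710, 3.762, 7.928)
t=2.200: state=(4.344, 4.866, 7.310)
t=2.400: state=(5.436, 5.876, 8.509)
t=2.600: state=(5.638, 5.375, 10.016)
t=2.800: state=(4.778, 4.334, 9.709)
t=3.000: state=(4.259, 4.213, 8.556)
t=3.200: state=(4.536, 4.818, 8.053)
t=3.400: state=(5.149, 5.407, 8.630)
t=3.600: state=(5.327, 5.228, 9.474)
t=3.800: state=(4.904, 4.653, 9.441)
t=4.000: state=(4.562, 4.502, 8.810)
t=4.200: state=(4.671, 4.817, 8.462)
t=4.400: state=(5.009, 5.158, 8.734)
t=4.600: state=(5.137, 5.103, 9.202)
t=4.660: state=(5.100, 5.014, 9.273)
compare at T: x=5.100, y=5.014, z=9.273

largest component: z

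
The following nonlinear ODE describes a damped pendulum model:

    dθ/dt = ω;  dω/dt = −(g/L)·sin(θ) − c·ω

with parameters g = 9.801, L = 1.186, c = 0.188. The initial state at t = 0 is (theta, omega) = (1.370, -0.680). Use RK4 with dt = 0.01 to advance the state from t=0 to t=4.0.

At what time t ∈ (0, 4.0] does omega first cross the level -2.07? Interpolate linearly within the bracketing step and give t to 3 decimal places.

t=0.000: state=(1.370, -0.680)
step 1 (dt=0.01): k1=(-0.680, -7.970), k2=(-0.720, -7.957), k3=(-0.720, -7.957), k4=(-0.760, -7.943); state += dt/6·(k1+2k2+2k3+k4)
t=0.010: state=(1.363, -0.760)
t=0.020: state=(1.355, -0.839)
t=0.030: state=(1.346, -0.918)
t=0.180: state=(1.122, -2.049)
next step: t=0.190: state=(1.101, -2.119) — omega has crossed -2.07
linear interpolation between t=0.180 (-2.04888) and t=0.190 (-2.11904) → t≈0.183

t = 0.183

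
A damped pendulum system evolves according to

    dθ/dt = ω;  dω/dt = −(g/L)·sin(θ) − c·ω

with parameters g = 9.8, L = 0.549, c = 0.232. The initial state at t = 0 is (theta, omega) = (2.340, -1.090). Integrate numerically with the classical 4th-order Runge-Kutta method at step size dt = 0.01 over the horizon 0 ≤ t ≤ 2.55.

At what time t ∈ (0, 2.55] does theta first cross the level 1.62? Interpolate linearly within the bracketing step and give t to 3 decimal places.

t = 0.252

t=0.000: state=(2.340, -1.090)
step 1 (dt=0.01): k1=(-1.090, -12.572), k2=(-1.153, -12.625), k3=(-1.153, -12.629), k4=(-1.216, -12.685); state += dt/6·(k1+2k2+2k3+k4)
t=0.010: state=(2.328, -1.216)
t=0.020: state=(2.316, -1.344)
t=0.030: state=(2.302, -1.473)
continuing one RK4 step at a time; state shown every 10 steps (Δt=0.1):
t=0.100: state=(2.166, -2.421)
t=0.200: state=(1.849, -3.949)
t=0.250: state=(1.631, -4.775)
next step: t=0.260: state=(1.582, -4.943) — theta has crossed 1.62
linear interpolation between t=0.250 (1.63109) and t=0.260 (1.58250) → t≈0.252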